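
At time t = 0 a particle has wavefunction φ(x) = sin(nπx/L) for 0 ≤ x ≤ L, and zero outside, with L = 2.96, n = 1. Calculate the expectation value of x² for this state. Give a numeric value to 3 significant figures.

⟨x²⟩ = ∫ x²·|φ|² dx / ∫|φ|² dx (integrals over the domain).
With sin²θ = (1 − cos2θ)/2 on 0 ≤ x ≤ L: ∫sin²(nπx/L) dx = L/2, ∫x·sin²(nπx/L) dx = L²/4, ∫x²·sin²(nπx/L) dx = L³·(1/6 − 1/(4n²π²)); higher powers xᵏ the same way, integrating xᵏ·cos(2nπx/L) by parts.
State is unnormalized: ∫|φ|² dx = 1.4800, and ∫φ*·x²·φ dx = 3.6655, so ⟨x²⟩ = 3.6655 / 1.4800.
⟨x²⟩ = 2.4767.

2.48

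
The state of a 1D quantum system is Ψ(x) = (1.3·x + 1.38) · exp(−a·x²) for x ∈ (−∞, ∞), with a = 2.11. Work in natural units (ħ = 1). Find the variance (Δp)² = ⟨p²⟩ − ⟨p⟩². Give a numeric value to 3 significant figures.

Compute ⟨p⟩ and ⟨p²⟩ separately; (Δp)² = ⟨p²⟩ − ⟨p⟩².
Expand each integrand as polynomial × e^(−2ax²) and use ∫x^(2j)·e^(−2ax²) dx = (2j−1)!!/(4a)^j · √(π/(2a)), odd powers → 0; here √(π/(2a)) = 0.86282. Differentiate with the product rule, d/dx e^(−ax²) = −2ax·e^(−ax²).
Normalization: ∫|Ψ|² dx = 1.8159.
⟨p⟩ = 0.0000 and ⟨p²⟩ = 2.5115.
(Δp)² = 2.5115 − (0.0000)² = 2.5115.

2.51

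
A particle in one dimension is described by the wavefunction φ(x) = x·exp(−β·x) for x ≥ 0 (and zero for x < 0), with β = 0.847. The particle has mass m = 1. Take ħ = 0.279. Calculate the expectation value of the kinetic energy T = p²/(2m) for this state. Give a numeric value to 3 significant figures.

T = −(ħ²/2m) d²/dx², so ⟨T⟩ = −(ħ²/2m) ∫ φ*·φ'' dx / ∫|φ|² dx; with m = 1.
Differentiate x·exp(−β·x) with the product rule; every integrand then reduces to terms xʲ·e^(−2βx) on [0, ∞), with ∫₀^∞ xʲ·e^(−2βx) dx = j!/(2β)^(j+1).
State is unnormalized: ∫|φ|² dx = 0.41142, and ∫φ*·(−ħ²/2m · φ'') dx = 0.011488, so ⟨T⟩ = 0.011488 / 0.41142.
⟨T⟩ = 0.027922.

0.0279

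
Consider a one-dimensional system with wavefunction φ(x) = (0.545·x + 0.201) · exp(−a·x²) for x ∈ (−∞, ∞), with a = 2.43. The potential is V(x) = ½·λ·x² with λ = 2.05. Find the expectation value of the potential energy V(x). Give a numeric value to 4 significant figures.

0.1963

⟨V⟩ = ∫ V(x)·|φ|² dx / ∫|φ|² dx.
Expand each integrand as polynomial × e^(−2ax²) and use ∫x^(2j)·e^(−2ax²) dx = (2j−1)!!/(4a)^j · √(π/(2a)), odd powers → 0; here √(π/(2a)) = 0.80400.
State is unnormalized: ∫|φ|² dx = 0.057051, and ∫φ*·V(x)·φ dx = 0.011198, so ⟨V⟩ = 0.011198 / 0.057051.
⟨V⟩ = 0.19628.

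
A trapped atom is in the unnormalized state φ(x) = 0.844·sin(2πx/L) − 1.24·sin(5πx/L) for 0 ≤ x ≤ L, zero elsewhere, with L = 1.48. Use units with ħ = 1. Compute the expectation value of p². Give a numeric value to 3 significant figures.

p² φ = −ħ² d²φ/dx²; ⟨p²⟩ = −ħ² ∫ φ*·φ'' dx / ∫|φ|² dx.
d²/dx² sin(jπx/L) = −(jπ/L)²·sin(jπx/L); on 0 ≤ x ≤ L, ∫sin²(jπx/L) dx = L/2 and ∫sin(jπx/L)·sin(lπx/L) dx = 0 for j ≠ l, so only diagonal terms survive in ∫|φ|² and ∫φ·φ″; ∫φ·φ′ dx = [φ²/2] between the walls = 0.
State is unnormalized: ∫|φ|² dx = 1.6650, and ∫φ*·(−ħ² φ'') dx = 137.67, so ⟨p²⟩ = 137.67 / 1.6650.
⟨p²⟩ = 82.688.

82.7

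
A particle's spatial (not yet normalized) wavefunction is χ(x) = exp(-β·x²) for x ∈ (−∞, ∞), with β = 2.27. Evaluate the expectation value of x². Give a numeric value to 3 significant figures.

0.110

⟨x²⟩ = ∫ x²·|χ|² dx / ∫|χ|² dx (integrals over the domain).
Gaussian moments: ∫x^(2j)·e^(−2βx²) dx = (2j−1)!!/(4β)^j · √(π/(2β)), odd powers integrate to 0; here √(π/(2β)) = 0.83185.
State is unnormalized: ∫|χ|² dx = 0.83185, and ∫χ*·x²·χ dx = 0.091614, so ⟨x²⟩ = 0.091614 / 0.83185.
⟨x²⟩ = 0.11013.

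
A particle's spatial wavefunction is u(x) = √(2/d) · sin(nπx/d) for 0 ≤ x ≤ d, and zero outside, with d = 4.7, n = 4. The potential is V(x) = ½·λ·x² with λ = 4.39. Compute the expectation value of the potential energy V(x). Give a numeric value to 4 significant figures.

16.01

⟨V⟩ = ∫ V(x)·|u|² dx.
With sin²θ = (1 − cos2θ)/2 on 0 ≤ x ≤ d: ∫sin²(nπx/d) dx = d/2, ∫x·sin²(nπx/d) dx = d²/4, ∫x²·sin²(nπx/d) dx = d³·(1/6 − 1/(4n²π²)); higher powers xᵏ the same way, integrating xᵏ·cos(2nπx/d) by parts.
⟨V⟩ = 16.009.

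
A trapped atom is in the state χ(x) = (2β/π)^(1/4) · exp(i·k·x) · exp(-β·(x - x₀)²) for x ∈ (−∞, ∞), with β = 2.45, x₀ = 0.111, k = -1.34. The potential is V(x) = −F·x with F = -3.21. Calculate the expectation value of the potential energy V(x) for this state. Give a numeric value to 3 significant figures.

0.356

⟨V⟩ = ∫ V(x)·|χ|² dx.
Gaussian moments (u = x − x₀): ∫u^(2j)·e^(−2βu²) du = (2j−1)!!/(4β)^j · √(π/(2β)), odd powers integrate to 0; here √(π/(2β)) = 0.80071.
⟨V⟩ = 0.35631.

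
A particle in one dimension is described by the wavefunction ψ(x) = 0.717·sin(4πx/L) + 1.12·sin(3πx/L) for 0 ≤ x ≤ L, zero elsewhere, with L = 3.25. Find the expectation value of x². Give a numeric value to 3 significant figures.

1.56

⟨x²⟩ = ∫ x²·|ψ|² dx / ∫|ψ|² dx (integrals over the domain).
On 0 ≤ x ≤ L (j ≠ l): ∫sin²(jπx/L) dx = L/2, ∫sin(jπx/L)·sin(lπx/L) dx = 0; diagonal moments ∫x·sin²(jπx/L) dx = L²/4, ∫x²·sin²(jπx/L) dx = L³·(1/6 − 1/(4j²π²)); cross terms ∫x·sin(jπx/L)·sin(lπx/L) dx = 0 for j + l even and −4jlL²/(π²(j² − l²)²) for j + l odd, ∫x²·sin(jπx/L)·sin(lπx/L) dx = (−1)^(j+l)·4jlL³/(π²(j² − l²)²); higher powers the same way via product-to-sum and parts.
State is unnormalized: ∫|ψ|² dx = 2.8738, and ∫ψ*·x²·ψ dx = 4.4968, so ⟨x²⟩ = 4.4968 / 2.8738.
⟨x²⟩ = 1.5648.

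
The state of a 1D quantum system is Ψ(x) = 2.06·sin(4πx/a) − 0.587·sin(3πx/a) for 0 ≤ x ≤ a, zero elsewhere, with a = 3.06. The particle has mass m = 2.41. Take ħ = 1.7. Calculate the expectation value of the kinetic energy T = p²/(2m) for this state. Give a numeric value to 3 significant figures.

T = −(ħ²/2m) d²/dx², so ⟨T⟩ = −(ħ²/2m) ∫ Ψ*·Ψ'' dx / ∫|Ψ|² dx; with m = 2.41.
d²/dx² sin(jπx/a) = −(jπ/a)²·sin(jπx/a); on 0 ≤ x ≤ a, ∫sin²(jπx/a) dx = a/2 and ∫sin(jπx/a)·sin(lπx/a) dx = 0 for j ≠ l, so only diagonal terms survive in ∫|Ψ|² and ∫Ψ·Ψ″; ∫Ψ·Ψ′ dx = [Ψ²/2] between the walls = 0.
State is unnormalized: ∫|Ψ|² dx = 7.0199, and ∫Ψ*·(−ħ²/2m · Ψ'') dx = 68.651, so ⟨T⟩ = 68.651 / 7.0199.
⟨T⟩ = 9.7795.

9.78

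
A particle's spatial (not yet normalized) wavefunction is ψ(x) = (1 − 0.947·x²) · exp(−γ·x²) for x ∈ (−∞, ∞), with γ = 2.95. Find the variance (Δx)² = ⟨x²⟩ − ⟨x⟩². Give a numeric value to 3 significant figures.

Compute ⟨x⟩ and ⟨x²⟩ separately, then (Δx)² = ⟨x²⟩ − ⟨x⟩².
Expand each integrand as polynomial × e^(−2γx²) and use ∫x^(2j)·e^(−2γx²) dx = (2j−1)!!/(4γ)^j · √(π/(2γ)), odd powers → 0; here √(π/(2γ)) = 0.72971.
Normalization: ∫|ψ|² dx = 0.62668.
⟨x⟩ = 0.0000 and ⟨x²⟩ = 0.060695.
(Δx)² = 0.060695 − (0.0000)² = 0.060695.

0.0607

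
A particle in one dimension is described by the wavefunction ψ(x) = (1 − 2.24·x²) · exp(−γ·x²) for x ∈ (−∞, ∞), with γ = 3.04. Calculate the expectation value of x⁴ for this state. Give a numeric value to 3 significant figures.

⟨x⁴⟩ = ∫ x⁴·|ψ|² dx / ∫|ψ|² dx (integrals over the domain).
Expand each integrand as polynomial × e^(−2γx²) and use ∫x^(2j)·e^(−2γx²) dx = (2j−1)!!/(4γ)^j · √(π/(2γ)), odd powers → 0; here √(π/(2γ)) = 0.71882.
State is unnormalized: ∫|ψ|² dx = 0.52717, and ∫ψ*·x⁴·ψ dx = 0.0050398, so ⟨x⁴⟩ = 0.0050398 / 0.52717.
⟨x⁴⟩ = 0.0095600.

0.00956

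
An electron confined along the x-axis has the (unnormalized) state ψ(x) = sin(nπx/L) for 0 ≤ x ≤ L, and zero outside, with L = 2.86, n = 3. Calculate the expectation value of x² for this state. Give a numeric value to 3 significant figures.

⟨x²⟩ = ∫ x²·|ψ|² dx / ∫|ψ|² dx (integrals over the domain).
With sin²θ = (1 − cos2θ)/2 on 0 ≤ x ≤ L: ∫sin²(nπx/L) dx = L/2, ∫x·sin²(nπx/L) dx = L²/4, ∫x²·sin²(nπx/L) dx = L³·(1/6 − 1/(4n²π²)); higher powers xᵏ the same way, integrating xᵏ·cos(2nπx/L) by parts.
State is unnormalized: ∫|ψ|² dx = 1.4300, and ∫ψ*·x²·ψ dx = 3.8331, so ⟨x²⟩ = 3.8331 / 1.4300.
⟨x²⟩ = 2.6805.

2.68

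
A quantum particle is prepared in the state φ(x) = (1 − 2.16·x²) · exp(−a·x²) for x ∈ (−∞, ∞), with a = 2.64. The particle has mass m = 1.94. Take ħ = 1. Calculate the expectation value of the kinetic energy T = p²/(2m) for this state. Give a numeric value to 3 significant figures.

1.62

T = −(ħ²/2m) d²/dx², so ⟨T⟩ = −(ħ²/2m) ∫ φ*·φ'' dx / ∫|φ|² dx; with m = 1.94.
Expand each integrand as polynomial × e^(−2ax²) and use ∫x^(2j)·e^(−2ax²) dx = (2j−1)!!/(4a)^j · √(π/(2a)), odd powers → 0; here √(π/(2a)) = 0.77136. Differentiate with the product rule, d/dx e^(−ax²) = −2ax·e^(−ax²).
State is unnormalized: ∫|φ|² dx = 0.55262, and ∫φ*·(−ħ²/2m · φ'') dx = 0.89326, so ⟨T⟩ = 0.89326 / 0.55262.
⟨T⟩ = 1.6164.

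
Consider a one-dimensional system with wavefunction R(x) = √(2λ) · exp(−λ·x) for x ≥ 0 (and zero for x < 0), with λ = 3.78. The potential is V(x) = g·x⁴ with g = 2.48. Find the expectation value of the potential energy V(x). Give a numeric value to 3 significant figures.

0.0182

⟨V⟩ = ∫ V(x)·|R|² dx.
Every integrand reduces to terms xʲ·e^(−2λx) on [0, ∞); use ∫₀^∞ xʲ·e^(−2λx) dx = j!/(2λ)^(j+1).
⟨V⟩ = 0.018221.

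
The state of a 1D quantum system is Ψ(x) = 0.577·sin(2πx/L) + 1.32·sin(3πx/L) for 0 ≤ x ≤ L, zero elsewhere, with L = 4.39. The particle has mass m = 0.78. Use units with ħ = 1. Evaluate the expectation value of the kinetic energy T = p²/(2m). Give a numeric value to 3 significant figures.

T = −(ħ²/2m) d²/dx², so ⟨T⟩ = −(ħ²/2m) ∫ Ψ*·Ψ'' dx / ∫|Ψ|² dx; with m = 0.78.
d²/dx² sin(jπx/L) = −(jπ/L)²·sin(jπx/L); on 0 ≤ x ≤ L, ∫sin²(jπx/L) dx = L/2 and ∫sin(jπx/L)·sin(lπx/L) dx = 0 for j ≠ l, so only diagonal terms survive in ∫|Ψ|² and ∫Ψ·Ψ″; ∫Ψ·Ψ′ dx = [Ψ²/2] between the walls = 0.
State is unnormalized: ∫|Ψ|² dx = 4.5553, and ∫Ψ*·(−ħ²/2m · Ψ'') dx = 12.259, so ⟨T⟩ = 12.259 / 4.5553.
⟨T⟩ = 2.6912.

2.69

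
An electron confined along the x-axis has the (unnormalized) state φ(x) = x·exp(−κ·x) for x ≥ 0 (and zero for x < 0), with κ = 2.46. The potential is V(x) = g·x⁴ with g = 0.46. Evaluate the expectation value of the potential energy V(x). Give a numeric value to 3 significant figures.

⟨V⟩ = ∫ V(x)·|φ|² dx / ∫|φ|² dx.
Every integrand reduces to terms xʲ·e^(−2κx) on [0, ∞); use ∫₀^∞ xʲ·e^(−2κx) dx = j!/(2κ)^(j+1).
State is unnormalized: ∫|φ|² dx = 0.016793, and ∫φ*·V(x)·φ dx = 0.0047461, so ⟨V⟩ = 0.0047461 / 0.016793.
⟨V⟩ = 0.28262.

0.283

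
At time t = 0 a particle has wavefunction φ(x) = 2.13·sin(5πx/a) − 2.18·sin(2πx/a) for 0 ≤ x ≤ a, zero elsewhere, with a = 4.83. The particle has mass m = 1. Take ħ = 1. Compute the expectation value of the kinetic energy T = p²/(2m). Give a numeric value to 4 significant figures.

T = −(ħ²/2m) d²/dx², so ⟨T⟩ = −(ħ²/2m) ∫ φ*·φ'' dx / ∫|φ|² dx; with m = 1.
d²/dx² sin(jπx/a) = −(jπ/a)²·sin(jπx/a); on 0 ≤ x ≤ a, ∫sin²(jπx/a) dx = a/2 and ∫sin(jπx/a)·sin(lπx/a) dx = 0 for j ≠ l, so only diagonal terms survive in ∫|φ|² and ∫φ·φ″; ∫φ·φ′ dx = [φ²/2] between the walls = 0.
State is unnormalized: ∫|φ|² dx = 22.434, and ∫φ*·(−ħ²/2m · φ'') dx = 67.653, so ⟨T⟩ = 67.653 / 22.434.
⟨T⟩ = 3.0157.

3.016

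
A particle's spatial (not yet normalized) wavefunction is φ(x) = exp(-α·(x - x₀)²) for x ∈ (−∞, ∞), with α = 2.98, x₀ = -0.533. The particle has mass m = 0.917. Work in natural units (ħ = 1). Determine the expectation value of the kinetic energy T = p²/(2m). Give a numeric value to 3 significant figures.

1.62

T = −(ħ²/2m) d²/dx², so ⟨T⟩ = −(ħ²/2m) ∫ φ*·φ'' dx / ∫|φ|² dx; with m = 0.917.
Gaussian moments (u = x − x₀): ∫u^(2j)·e^(−2αu²) du = (2j−1)!!/(4α)^j · √(π/(2α)), odd powers integrate to 0; here √(π/(2α)) = 0.72603. Derivatives: d/dx e^(−αu²) = −2αu·e^(−αu²), d²/dx² e^(−αu²) = (4α²u² − 2α)·e^(−αu²).
State is unnormalized: ∫|φ|² dx = 0.72603, and ∫φ*·(−ħ²/2m · φ'') dx = 1.1797, so ⟨T⟩ = 1.1797 / 0.72603.
⟨T⟩ = 1.6249.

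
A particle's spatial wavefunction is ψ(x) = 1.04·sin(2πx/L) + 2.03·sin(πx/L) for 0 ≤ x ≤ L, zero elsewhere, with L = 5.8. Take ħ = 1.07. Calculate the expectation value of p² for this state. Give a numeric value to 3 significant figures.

p² ψ = −ħ² d²ψ/dx²; ⟨p²⟩ = −ħ² ∫ ψ*·ψ'' dx / ∫|ψ|² dx.
d²/dx² sin(jπx/L) = −(jπ/L)²·sin(jπx/L); on 0 ≤ x ≤ L, ∫sin²(jπx/L) dx = L/2 and ∫sin(jπx/L)·sin(lπx/L) dx = 0 for j ≠ l, so only diagonal terms survive in ∫|ψ|² and ∫ψ·ψ″; ∫ψ·ψ′ dx = [ψ²/2] between the walls = 0.
State is unnormalized: ∫|ψ|² dx = 15.087, and ∫ψ*·(−ħ² ψ'') dx = 8.2286, so ⟨p²⟩ = 8.2286 / 15.087.
⟨p²⟩ = 0.54540.

0.545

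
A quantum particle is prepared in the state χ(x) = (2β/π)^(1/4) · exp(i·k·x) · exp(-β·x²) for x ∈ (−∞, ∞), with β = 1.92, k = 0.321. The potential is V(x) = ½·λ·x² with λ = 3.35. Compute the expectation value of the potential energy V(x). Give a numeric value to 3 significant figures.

⟨V⟩ = ∫ V(x)·|χ|² dx.
Gaussian moments: ∫x^(2j)·e^(−2βx²) dx = (2j−1)!!/(4β)^j · √(π/(2β)), odd powers integrate to 0; here √(π/(2β)) = 0.90450.
⟨V⟩ = 0.21810.

0.218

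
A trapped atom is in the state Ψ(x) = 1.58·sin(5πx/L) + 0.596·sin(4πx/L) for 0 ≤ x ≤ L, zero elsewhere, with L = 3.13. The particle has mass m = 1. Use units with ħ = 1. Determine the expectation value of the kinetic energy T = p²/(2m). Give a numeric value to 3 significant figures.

12.0

T = −(ħ²/2m) d²/dx², so ⟨T⟩ = −(ħ²/2m) ∫ Ψ*·Ψ'' dx / ∫|Ψ|² dx; with m = 1.
d²/dx² sin(jπx/L) = −(jπ/L)²·sin(jπx/L); on 0 ≤ x ≤ L, ∫sin²(jπx/L) dx = L/2 and ∫sin(jπx/L)·sin(lπx/L) dx = 0 for j ≠ l, so only diagonal terms survive in ∫|Ψ|² and ∫Ψ·Ψ″; ∫Ψ·Ψ′ dx = [Ψ²/2] between the walls = 0.
State is unnormalized: ∫|Ψ|² dx = 4.4628, and ∫Ψ*·(−ħ²/2m · Ψ'') dx = 53.679, so ⟨T⟩ = 53.679 / 4.4628.
⟨T⟩ = 12.028.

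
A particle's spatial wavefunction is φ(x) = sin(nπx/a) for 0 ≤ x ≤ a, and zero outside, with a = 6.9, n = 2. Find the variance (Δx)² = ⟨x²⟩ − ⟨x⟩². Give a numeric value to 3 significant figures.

Compute ⟨x⟩ and ⟨x²⟩ separately, then (Δx)² = ⟨x²⟩ − ⟨x⟩².
With sin²θ = (1 − cos2θ)/2 on 0 ≤ x ≤ a: ∫sin²(nπx/a) dx = a/2, ∫x·sin²(nπx/a) dx = a²/4, ∫x²·sin²(nπx/a) dx = a³·(1/6 − 1/(4n²π²)); higher powers xᵏ the same way, integrating xᵏ·cos(2nπx/a) by parts.
Normalization: ∫|φ|² dx = 3.4500.
⟨x⟩ = 3.4500 and ⟨x²⟩ = 15.267.
(Δx)² = 15.267 − (3.4500)² = 3.3645.

3.36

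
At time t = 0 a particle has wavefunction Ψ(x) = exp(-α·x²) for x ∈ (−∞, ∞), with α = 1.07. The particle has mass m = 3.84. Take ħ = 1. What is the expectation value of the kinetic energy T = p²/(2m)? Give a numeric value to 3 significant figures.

0.139

T = −(ħ²/2m) d²/dx², so ⟨T⟩ = −(ħ²/2m) ∫ Ψ*·Ψ'' dx / ∫|Ψ|² dx; with m = 3.84.
Gaussian moments: ∫x^(2j)·e^(−2αx²) dx = (2j−1)!!/(4α)^j · √(π/(2α)), odd powers integrate to 0; here √(π/(2α)) = 1.2116. Derivatives: d/dx e^(−αx²) = −2αx·e^(−αx²), d²/dx² e^(−αx²) = (4α²x² − 2α)·e^(−αx²).
State is unnormalized: ∫|Ψ|² dx = 1.2116, and ∫Ψ*·(−ħ²/2m · Ψ'') dx = 0.16881, so ⟨T⟩ = 0.16881 / 1.2116.
⟨T⟩ = 0.13932.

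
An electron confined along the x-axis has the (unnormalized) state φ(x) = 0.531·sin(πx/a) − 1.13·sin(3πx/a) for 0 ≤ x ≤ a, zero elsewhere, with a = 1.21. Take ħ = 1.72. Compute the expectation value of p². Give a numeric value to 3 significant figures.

p² φ = −ħ² d²φ/dx²; ⟨p²⟩ = −ħ² ∫ φ*·φ'' dx / ∫|φ|² dx.
d²/dx² sin(jπx/a) = −(jπ/a)²·sin(jπx/a); on 0 ≤ x ≤ a, ∫sin²(jπx/a) dx = a/2 and ∫sin(jπx/a)·sin(lπx/a) dx = 0 for j ≠ l, so only diagonal terms survive in ∫|φ|² and ∫φ·φ″; ∫φ·φ′ dx = [φ²/2] between the walls = 0.
State is unnormalized: ∫|φ|² dx = 0.94311, and ∫φ*·(−ħ² φ'') dx = 142.06, so ⟨p²⟩ = 142.06 / 0.94311.
⟨p²⟩ = 150.63.

151.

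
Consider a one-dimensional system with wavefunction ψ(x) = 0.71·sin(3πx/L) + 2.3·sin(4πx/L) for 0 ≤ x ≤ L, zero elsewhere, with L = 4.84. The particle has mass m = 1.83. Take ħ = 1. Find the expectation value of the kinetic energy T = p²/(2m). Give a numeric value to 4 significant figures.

1.772

T = −(ħ²/2m) d²/dx², so ⟨T⟩ = −(ħ²/2m) ∫ ψ*·ψ'' dx / ∫|ψ|² dx; with m = 1.83.
d²/dx² sin(jπx/L) = −(jπ/L)²·sin(jπx/L); on 0 ≤ x ≤ L, ∫sin²(jπx/L) dx = L/2 and ∫sin(jπx/L)·sin(lπx/L) dx = 0 for j ≠ l, so only diagonal terms survive in ∫|ψ|² and ∫ψ·ψ″; ∫ψ·ψ′ dx = [ψ²/2] between the walls = 0.
State is unnormalized: ∫|ψ|² dx = 14.022, and ∫ψ*·(−ħ²/2m · ψ'') dx = 24.843, so ⟨T⟩ = 24.843 / 14.022.
⟨T⟩ = 1.7717.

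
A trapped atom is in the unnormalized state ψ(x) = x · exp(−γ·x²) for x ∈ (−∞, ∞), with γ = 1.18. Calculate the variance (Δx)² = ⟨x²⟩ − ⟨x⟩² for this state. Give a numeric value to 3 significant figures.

Compute ⟨x⟩ and ⟨x²⟩ separately, then (Δx)² = ⟨x²⟩ − ⟨x⟩².
Expand each integrand as polynomial × e^(−2γx²) and use ∫x^(2j)·e^(−2γx²) dx = (2j−1)!!/(4γ)^j · √(π/(2γ)), odd powers → 0; here √(π/(2γ)) = 1.1538.
Normalization: ∫|ψ|² dx = 0.24444.
⟨x⟩ = 0.0000 and ⟨x²⟩ = 0.63559.
(Δx)² = 0.63559 − (0.0000)² = 0.63559.

0.636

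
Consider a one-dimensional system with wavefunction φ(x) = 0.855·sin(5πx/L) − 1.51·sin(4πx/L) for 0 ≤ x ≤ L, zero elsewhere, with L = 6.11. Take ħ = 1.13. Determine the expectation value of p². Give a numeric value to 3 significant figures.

p² φ = −ħ² d²φ/dx²; ⟨p²⟩ = −ħ² ∫ φ*·φ'' dx / ∫|φ|² dx.
d²/dx² sin(jπx/L) = −(jπ/L)²·sin(jπx/L); on 0 ≤ x ≤ L, ∫sin²(jπx/L) dx = L/2 and ∫sin(jπx/L)·sin(lπx/L) dx = 0 for j ≠ l, so only diagonal terms survive in ∫|φ|² and ∫φ·φ″; ∫φ·φ′ dx = [φ²/2] between the walls = 0.
State is unnormalized: ∫|φ|² dx = 9.1990, and ∫φ*·(−ħ² φ'') dx = 56.471, so ⟨p²⟩ = 56.471 / 9.1990.
⟨p²⟩ = 6.1388.

6.14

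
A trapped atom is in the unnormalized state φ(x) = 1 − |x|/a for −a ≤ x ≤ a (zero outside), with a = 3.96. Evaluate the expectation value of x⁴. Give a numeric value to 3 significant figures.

⟨x⁴⟩ = ∫ x⁴·|φ|² dx / ∫|φ|² dx (integrals over the domain).
φ is even, so ∫ over [−a, a] = 2∫₀ᵃ with φ = 1 − x/a there: ∫₀ᵃ (1 − x/a)² dx = a/3, ∫₀ᵃ x²(1 − x/a)² dx = a³/30, ∫₀ᵃ x⁴(1 − x/a)² dx = a⁵/105.
State is unnormalized: ∫|φ|² dx = 2.6400, and ∫φ*·x⁴·φ dx = 18.549, so ⟨x⁴⟩ = 18.549 / 2.6400.
⟨x⁴⟩ = 7.0261.

7.03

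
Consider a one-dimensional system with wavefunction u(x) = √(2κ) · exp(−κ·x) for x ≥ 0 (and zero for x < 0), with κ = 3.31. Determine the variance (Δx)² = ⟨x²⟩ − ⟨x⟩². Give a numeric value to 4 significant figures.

Compute ⟨x⟩ and ⟨x²⟩ separately, then (Δx)² = ⟨x²⟩ − ⟨x⟩².
Every integrand reduces to terms xʲ·e^(−2κx) on [0, ∞); use ∫₀^∞ xʲ·e^(−2κx) dx = j!/(2κ)^(j+1).
⟨x⟩ = 0.15106 and ⟨x²⟩ = 0.045637.
(Δx)² = 0.045637 − (0.15106)² = 0.022818.

0.02282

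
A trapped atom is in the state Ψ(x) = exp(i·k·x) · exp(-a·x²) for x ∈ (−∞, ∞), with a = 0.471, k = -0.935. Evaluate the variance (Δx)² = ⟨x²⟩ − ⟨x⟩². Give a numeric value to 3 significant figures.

Compute ⟨x⟩ and ⟨x²⟩ separately, then (Δx)² = ⟨x²⟩ − ⟨x⟩².
Gaussian moments: ∫x^(2j)·e^(−2ax²) dx = (2j−1)!!/(4a)^j · √(π/(2a)), odd powers integrate to 0; here √(π/(2a)) = 1.8262.
Normalization: ∫|Ψ|² dx = 1.8262.
⟨x⟩ = 0.0000 and ⟨x²⟩ = 0.53079.
(Δx)² = 0.53079 − (0.0000)² = 0.53079.

0.531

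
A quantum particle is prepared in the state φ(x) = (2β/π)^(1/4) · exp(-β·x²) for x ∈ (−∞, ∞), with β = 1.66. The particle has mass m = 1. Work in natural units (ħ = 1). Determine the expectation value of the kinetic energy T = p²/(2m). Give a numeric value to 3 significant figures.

T = −(ħ²/2m) d²/dx², so ⟨T⟩ = −(ħ²/2m) ∫ φ*·φ'' dx; with m = 1.
Gaussian moments: ∫x^(2j)·e^(−2βx²) dx = (2j−1)!!/(4β)^j · √(π/(2β)), odd powers integrate to 0; here √(π/(2β)) = 0.97276. Derivatives: d/dx e^(−βx²) = −2βx·e^(−βx²), d²/dx² e^(−βx²) = (4β²x² − 2β)·e^(−βx²).
⟨T⟩ = 0.83000.

0.830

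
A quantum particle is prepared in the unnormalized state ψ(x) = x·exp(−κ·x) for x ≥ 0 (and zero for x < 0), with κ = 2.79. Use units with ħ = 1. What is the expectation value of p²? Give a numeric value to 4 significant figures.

p² ψ = −ħ² d²ψ/dx²; ⟨p²⟩ = −ħ² ∫ ψ*·ψ'' dx / ∫|ψ|² dx.
Differentiate x·exp(−κ·x) with the product rule; every integrand then reduces to terms xʲ·e^(−2κx) on [0, ∞), with ∫₀^∞ xʲ·e^(−2κx) dx = j!/(2κ)^(j+1).
State is unnormalized: ∫|ψ|² dx = 0.011511, and ∫ψ*·(−ħ² ψ'') dx = 0.089606, so ⟨p²⟩ = 0.089606 / 0.011511.
⟨p²⟩ = 7.7841.

7.784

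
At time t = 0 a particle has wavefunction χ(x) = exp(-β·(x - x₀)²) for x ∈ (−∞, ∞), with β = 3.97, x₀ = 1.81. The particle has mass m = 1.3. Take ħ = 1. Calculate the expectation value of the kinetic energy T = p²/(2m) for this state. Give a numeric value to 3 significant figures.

1.53

T = −(ħ²/2m) d²/dx², so ⟨T⟩ = −(ħ²/2m) ∫ χ*·χ'' dx / ∫|χ|² dx; with m = 1.3.
Gaussian moments (u = x − x₀): ∫u^(2j)·e^(−2βu²) du = (2j−1)!!/(4β)^j · √(π/(2β)), odd powers integrate to 0; here √(π/(2β)) = 0.62902. Derivatives: d/dx e^(−βu²) = −2βu·e^(−βu²), d²/dx² e^(−βu²) = (4β²u² − 2β)·e^(−βu²).
State is unnormalized: ∫|χ|² dx = 0.62902, and ∫χ*·(−ħ²/2m · χ'') dx = 0.96047, so ⟨T⟩ = 0.96047 / 0.62902.
⟨T⟩ = 1.5269.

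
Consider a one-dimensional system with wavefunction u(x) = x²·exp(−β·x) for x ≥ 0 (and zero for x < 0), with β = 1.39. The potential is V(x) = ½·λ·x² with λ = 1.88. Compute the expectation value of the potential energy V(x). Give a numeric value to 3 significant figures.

3.65

⟨V⟩ = ∫ V(x)·|u|² dx / ∫|u|² dx.
Every integrand reduces to terms xʲ·e^(−2βx) on [0, ∞); use ∫₀^∞ xʲ·e^(−2βx) dx = j!/(2β)^(j+1).
State is unnormalized: ∫|u|² dx = 0.14454, and ∫u*·V(x)·u dx = 0.52741, so ⟨V⟩ = 0.52741 / 0.14454.
⟨V⟩ = 3.6489.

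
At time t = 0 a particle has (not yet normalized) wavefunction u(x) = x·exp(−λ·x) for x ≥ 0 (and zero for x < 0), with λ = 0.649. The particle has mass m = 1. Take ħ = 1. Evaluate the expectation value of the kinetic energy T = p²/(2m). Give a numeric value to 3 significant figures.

0.211

T = −(ħ²/2m) d²/dx², so ⟨T⟩ = −(ħ²/2m) ∫ u*·u'' dx / ∫|u|² dx; with m = 1.
Differentiate x·exp(−λ·x) with the product rule; every integrand then reduces to terms xʲ·e^(−2λx) on [0, ∞), with ∫₀^∞ xʲ·e^(−2λx) dx = j!/(2λ)^(j+1).
State is unnormalized: ∫|u|² dx = 0.91455, and ∫u*·(−ħ²/2m · u'') dx = 0.19260, so ⟨T⟩ = 0.19260 / 0.91455.
⟨T⟩ = 0.21060.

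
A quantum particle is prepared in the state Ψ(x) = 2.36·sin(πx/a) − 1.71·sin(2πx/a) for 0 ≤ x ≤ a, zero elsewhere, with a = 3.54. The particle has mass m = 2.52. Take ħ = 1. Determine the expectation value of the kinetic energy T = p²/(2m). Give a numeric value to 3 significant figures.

0.318

T = −(ħ²/2m) d²/dx², so ⟨T⟩ = −(ħ²/2m) ∫ Ψ*·Ψ'' dx / ∫|Ψ|² dx; with m = 2.52.
d²/dx² sin(jπx/a) = −(jπ/a)²·sin(jπx/a); on 0 ≤ x ≤ a, ∫sin²(jπx/a) dx = a/2 and ∫sin(jπx/a)·sin(lπx/a) dx = 0 for j ≠ l, so only diagonal terms survive in ∫|Ψ|² and ∫Ψ·Ψ″; ∫Ψ·Ψ′ dx = [Ψ²/2] between the walls = 0.
State is unnormalized: ∫|Ψ|² dx = 15.034, and ∫Ψ*·(−ħ²/2m · Ψ'') dx = 4.7756, so ⟨T⟩ = 4.7756 / 15.034.
⟨T⟩ = 0.31766.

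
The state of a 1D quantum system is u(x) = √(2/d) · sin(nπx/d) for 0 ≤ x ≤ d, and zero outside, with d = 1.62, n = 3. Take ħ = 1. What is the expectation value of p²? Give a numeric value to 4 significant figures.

p² u = −ħ² d²u/dx²; ⟨p²⟩ = −ħ² ∫ u*·u'' dx.
d/dx sin(nπx/d) = (nπ/d)·cos(nπx/d) and d²/dx² sin(nπx/d) = −(nπ/d)²·sin(nπx/d); on 0 ≤ x ≤ d, ∫sin²(nπx/d) dx = d/2 and ∫sin(nπx/d)·cos(nπx/d) dx = 0.
⟨p²⟩ = 33.846.

33.85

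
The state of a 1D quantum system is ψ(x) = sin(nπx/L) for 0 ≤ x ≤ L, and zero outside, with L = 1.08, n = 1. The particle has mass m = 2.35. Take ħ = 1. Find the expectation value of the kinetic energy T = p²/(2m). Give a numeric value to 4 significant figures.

1.800

T = −(ħ²/2m) d²/dx², so ⟨T⟩ = −(ħ²/2m) ∫ ψ*·ψ'' dx / ∫|ψ|² dx; with m = 2.35.
d/dx sin(nπx/L) = (nπ/L)·cos(nπx/L) and d²/dx² sin(nπx/L) = −(nπ/L)²·sin(nπx/L); on 0 ≤ x ≤ L, ∫sin²(nπx/L) dx = L/2 and ∫sin(nπx/L)·cos(nπx/L) dx = 0.
State is unnormalized: ∫|ψ|² dx = 0.54000, and ∫ψ*·(−ħ²/2m · ψ'') dx = 0.97218, so ⟨T⟩ = 0.97218 / 0.54000.
⟨T⟩ = 1.8003.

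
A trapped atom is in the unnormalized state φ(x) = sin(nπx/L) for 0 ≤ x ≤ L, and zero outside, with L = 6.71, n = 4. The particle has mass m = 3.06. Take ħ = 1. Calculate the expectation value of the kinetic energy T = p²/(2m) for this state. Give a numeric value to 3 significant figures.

T = −(ħ²/2m) d²/dx², so ⟨T⟩ = −(ħ²/2m) ∫ φ*·φ'' dx / ∫|φ|² dx; with m = 3.06.
d/dx sin(nπx/L) = (nπ/L)·cos(nπx/L) and d²/dx² sin(nπx/L) = −(nπ/L)²·sin(nπx/L); on 0 ≤ x ≤ L, ∫sin²(nπx/L) dx = L/2 and ∫sin(nπx/L)·cos(nπx/L) dx = 0.
State is unnormalized: ∫|φ|² dx = 3.3550, and ∫φ*·(−ħ²/2m · φ'') dx = 1.9227, so ⟨T⟩ = 1.9227 / 3.3550.
⟨T⟩ = 0.57309.

0.573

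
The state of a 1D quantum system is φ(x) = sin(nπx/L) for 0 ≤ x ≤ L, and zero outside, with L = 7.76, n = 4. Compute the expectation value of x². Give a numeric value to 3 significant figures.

⟨x²⟩ = ∫ x²·|φ|² dx / ∫|φ|² dx (integrals over the domain).
With sin²θ = (1 − cos2θ)/2 on 0 ≤ x ≤ L: ∫sin²(nπx/L) dx = L/2, ∫x·sin²(nπx/L) dx = L²/4, ∫x²·sin²(nπx/L) dx = L³·(1/6 − 1/(4n²π²)); higher powers xᵏ the same way, integrating xᵏ·cos(2nπx/L) by parts.
State is unnormalized: ∫|φ|² dx = 3.8800, and ∫φ*·x²·φ dx = 77.142, so ⟨x²⟩ = 77.142 / 3.8800.
⟨x²⟩ = 19.882.

19.9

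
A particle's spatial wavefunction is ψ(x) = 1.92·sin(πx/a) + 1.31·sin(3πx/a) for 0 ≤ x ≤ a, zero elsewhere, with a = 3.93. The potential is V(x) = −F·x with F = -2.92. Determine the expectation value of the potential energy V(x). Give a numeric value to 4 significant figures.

⟨V⟩ = ∫ V(x)·|ψ|² dx / ∫|ψ|² dx.
On 0 ≤ x ≤ a (j ≠ l): ∫sin²(jπx/a) dx = a/2, ∫sin(jπx/a)·sin(lπx/a) dx = 0; diagonal moments ∫x·sin²(jπx/a) dx = a²/4, ∫x²·sin²(jπx/a) dx = a³·(1/6 − 1/(4j²π²)); cross terms ∫x·sin(jπx/a)·sin(lπx/a) dx = 0 for j + l even and −4jla²/(π²(j² − l²)²) for j + l odd, ∫x²·sin(jπx/a)·sin(lπx/a) dx = (−1)^(j+l)·4jla³/(π²(j² − l²)²); higher powers the same way via product-to-sum and parts.
State is unnormalized: ∫|ψ|² dx = 10.616, and ∫ψ*·V(x)·ψ dx = 60.912, so ⟨V⟩ = 60.912 / 10.616.
⟨V⟩ = 5.7378.

5.738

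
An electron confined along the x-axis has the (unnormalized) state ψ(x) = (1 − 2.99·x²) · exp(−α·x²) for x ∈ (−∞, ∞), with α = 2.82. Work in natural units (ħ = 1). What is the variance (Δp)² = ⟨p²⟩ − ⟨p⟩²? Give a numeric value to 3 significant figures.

8.38

Compute ⟨p⟩ and ⟨p²⟩ separately; (Δp)² = ⟨p²⟩ − ⟨p⟩².
Expand each integrand as polynomial × e^(−2αx²) and use ∫x^(2j)·e^(−2αx²) dx = (2j−1)!!/(4α)^j · √(π/(2α)), odd powers → 0; here √(π/(2α)) = 0.74634. Differentiate with the product rule, d/dx e^(−αx²) = −2αx·e^(−αx²).
Normalization: ∫|ψ|² dx = 0.50799.
⟨p⟩ = 0.0000 and ⟨p²⟩ = 8.3773.
(Δp)² = 8.3773 − (0.0000)² = 8.3773.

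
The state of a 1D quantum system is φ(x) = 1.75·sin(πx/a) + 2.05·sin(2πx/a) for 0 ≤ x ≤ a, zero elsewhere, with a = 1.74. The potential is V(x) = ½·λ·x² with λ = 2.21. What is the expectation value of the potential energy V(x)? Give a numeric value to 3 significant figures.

⟨V⟩ = ∫ V(x)·|φ|² dx / ∫|φ|² dx.
On 0 ≤ x ≤ a (j ≠ l): ∫sin²(jπx/a) dx = a/2, ∫sin(jπx/a)·sin(lπx/a) dx = 0; diagonal moments ∫x·sin²(jπx/a) dx = a²/4, ∫x²·sin²(jπx/a) dx = a³·(1/6 − 1/(4j²π²)); cross terms ∫x·sin(jπx/a)·sin(lπx/a) dx = 0 for j + l even and −4jla²/(π²(j² − l²)²) for j + l odd, ∫x²·sin(jπx/a)·sin(lπx/a) dx = (−1)^(j+l)·4jla³/(π²(j² − l²)²); higher powers the same way via product-to-sum and parts.
State is unnormalized: ∫|φ|² dx = 6.3206, and ∫φ*·V(x)·φ dx = 2.6803, so ⟨V⟩ = 2.6803 / 6.3206.
⟨V⟩ = 0.42406.

0.424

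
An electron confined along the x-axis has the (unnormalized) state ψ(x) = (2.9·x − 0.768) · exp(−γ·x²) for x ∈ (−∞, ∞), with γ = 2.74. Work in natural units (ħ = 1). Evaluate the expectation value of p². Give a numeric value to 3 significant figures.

p² ψ = −ħ² d²ψ/dx²; ⟨p²⟩ = −ħ² ∫ ψ*·ψ'' dx / ∫|ψ|² dx.
Expand each integrand as polynomial × e^(−2γx²) and use ∫x^(2j)·e^(−2γx²) dx = (2j−1)!!/(4γ)^j · √(π/(2γ)), odd powers → 0; here √(π/(2γ)) = 0.75715. Differentiate with the product rule, d/dx e^(−γx²) = −2γx·e^(−γx²).
State is unnormalized: ∫|ψ|² dx = 1.0276, and ∫ψ*·(−ħ² ψ'') dx = 5.9994, so ⟨p²⟩ = 5.9994 / 1.0276.
⟨p²⟩ = 5.8384.

5.84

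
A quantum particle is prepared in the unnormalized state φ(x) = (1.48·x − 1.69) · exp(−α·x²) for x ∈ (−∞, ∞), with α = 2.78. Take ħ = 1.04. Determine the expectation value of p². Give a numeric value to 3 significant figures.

p² φ = −ħ² d²φ/dx²; ⟨p²⟩ = −ħ² ∫ φ*·φ'' dx / ∫|φ|² dx.
Expand each integrand as polynomial × e^(−2αx²) and use ∫x^(2j)·e^(−2αx²) dx = (2j−1)!!/(4α)^j · √(π/(2α)), odd powers → 0; here √(π/(2α)) = 0.75169. Differentiate with the product rule, d/dx e^(−αx²) = −2αx·e^(−αx²).
State is unnormalized: ∫|φ|² dx = 2.2950, and ∫φ*·(−ħ² φ'') dx = 7.7910, so ⟨p²⟩ = 7.7910 / 2.2950.
⟨p²⟩ = 3.3948.

3.39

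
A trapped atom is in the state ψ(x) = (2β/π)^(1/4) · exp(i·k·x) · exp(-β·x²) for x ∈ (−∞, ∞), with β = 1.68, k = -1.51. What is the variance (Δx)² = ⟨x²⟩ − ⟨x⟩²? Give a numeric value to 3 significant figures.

Compute ⟨x⟩ and ⟨x²⟩ separately, then (Δx)² = ⟨x²⟩ − ⟨x⟩².
Gaussian moments: ∫x^(2j)·e^(−2βx²) dx = (2j−1)!!/(4β)^j · √(π/(2β)), odd powers integrate to 0; here √(π/(2β)) = 0.96695.
⟨x⟩ = 0.0000 and ⟨x²⟩ = 0.14881.
(Δx)² = 0.14881 − (0.0000)² = 0.14881.

0.149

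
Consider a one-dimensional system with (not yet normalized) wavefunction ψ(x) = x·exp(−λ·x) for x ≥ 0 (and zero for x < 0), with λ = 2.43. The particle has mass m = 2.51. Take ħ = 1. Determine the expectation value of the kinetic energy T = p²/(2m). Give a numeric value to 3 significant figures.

1.18

T = −(ħ²/2m) d²/dx², so ⟨T⟩ = −(ħ²/2m) ∫ ψ*·ψ'' dx / ∫|ψ|² dx; with m = 2.51.
Differentiate x·exp(−λ·x) with the product rule; every integrand then reduces to terms xʲ·e^(−2λx) on [0, ∞), with ∫₀^∞ xʲ·e^(−2λx) dx = j!/(2λ)^(j+1).
State is unnormalized: ∫|ψ|² dx = 0.017423, and ∫ψ*·(−ħ²/2m · ψ'') dx = 0.020494, so ⟨T⟩ = 0.020494 / 0.017423.
⟨T⟩ = 1.1763.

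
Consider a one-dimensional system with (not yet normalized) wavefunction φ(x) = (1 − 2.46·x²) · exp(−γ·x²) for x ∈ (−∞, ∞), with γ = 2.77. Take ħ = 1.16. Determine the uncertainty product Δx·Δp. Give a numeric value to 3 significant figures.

Δx = √(⟨x²⟩−⟨x⟩²), Δp = √(⟨p²⟩−⟨p⟩²).
Expand each integrand as polynomial × e^(−2γx²) and use ∫x^(2j)·e^(−2γx²) dx = (2j−1)!!/(4γ)^j · √(π/(2γ)), odd powers → 0; here √(π/(2γ)) = 0.75304. Differentiate with the product rule, d/dx e^(−γx²) = −2γx·e^(−γx²).
Normalization: ∫|φ|² dx = 0.53002.
⟨x⟩ = 0.0000, ⟨x²⟩ = 0.052225 ⇒ Δx = 0.22853.
⟨p⟩ = 0.0000, ⟨p²⟩ = 9.4745 ⇒ Δp = 3.0781.
Δx·Δp = 0.70342.

0.703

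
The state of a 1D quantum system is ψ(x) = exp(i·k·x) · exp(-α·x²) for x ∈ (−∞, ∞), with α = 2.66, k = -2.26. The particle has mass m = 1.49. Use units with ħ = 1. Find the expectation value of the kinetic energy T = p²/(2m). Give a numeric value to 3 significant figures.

2.61

T = −(ħ²/2m) d²/dx², so ⟨T⟩ = −(ħ²/2m) ∫ ψ*·ψ'' dx / ∫|ψ|² dx; with m = 1.49.
Gaussian moments: ∫x^(2j)·e^(−2αx²) dx = (2j−1)!!/(4α)^j · √(π/(2α)), odd powers integrate to 0; here √(π/(2α)) = 0.76846. Derivatives: ψ′ = (ik − 2αx)·ψ, ψ″ = ((ik − 2αx)² − 2α)·ψ; the odd-in-x pieces drop out.
State is unnormalized: ∫|ψ|² dx = 0.76846, and ∫ψ*·(−ħ²/2m · ψ'') dx = 2.0030, so ⟨T⟩ = 2.0030 / 0.76846.
⟨T⟩ = 2.6066.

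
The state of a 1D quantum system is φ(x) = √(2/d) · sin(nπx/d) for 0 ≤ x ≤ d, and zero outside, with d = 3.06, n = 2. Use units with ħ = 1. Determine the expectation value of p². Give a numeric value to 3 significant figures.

4.22

p² φ = −ħ² d²φ/dx²; ⟨p²⟩ = −ħ² ∫ φ*·φ'' dx.
d/dx sin(nπx/d) = (nπ/d)·cos(nπx/d) and d²/dx² sin(nπx/d) = −(nπ/d)²·sin(nπx/d); on 0 ≤ x ≤ d, ∫sin²(nπx/d) dx = d/2 and ∫sin(nπx/d)·cos(nπx/d) dx = 0.
⟨p²⟩ = 4.2162.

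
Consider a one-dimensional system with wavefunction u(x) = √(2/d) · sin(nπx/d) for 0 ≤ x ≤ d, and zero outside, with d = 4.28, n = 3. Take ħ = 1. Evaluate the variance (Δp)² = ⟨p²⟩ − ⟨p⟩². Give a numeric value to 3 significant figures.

4.85

Compute ⟨p⟩ and ⟨p²⟩ separately; (Δp)² = ⟨p²⟩ − ⟨p⟩².
d/dx sin(nπx/d) = (nπ/d)·cos(nπx/d) and d²/dx² sin(nπx/d) = −(nπ/d)²·sin(nπx/d); on 0 ≤ x ≤ d, ∫sin²(nπx/d) dx = d/2 and ∫sin(nπx/d)·cos(nπx/d) dx = 0.
⟨p⟩ = 0.0000 and ⟨p²⟩ = 4.8490.
(Δp)² = 4.8490 − (0.0000)² = 4.8490.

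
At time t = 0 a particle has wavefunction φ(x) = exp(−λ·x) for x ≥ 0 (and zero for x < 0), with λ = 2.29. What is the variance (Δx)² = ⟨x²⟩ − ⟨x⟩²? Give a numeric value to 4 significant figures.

Compute ⟨x⟩ and ⟨x²⟩ separately, then (Δx)² = ⟨x²⟩ − ⟨x⟩².
Every integrand reduces to terms xʲ·e^(−2λx) on [0, ∞); use ∫₀^∞ xʲ·e^(−2λx) dx = j!/(2λ)^(j+1).
Normalization: ∫|φ|² dx = 0.21834.
⟨x⟩ = 0.21834 and ⟨x²⟩ = 0.095345.
(Δx)² = 0.095345 − (0.21834)² = 0.047673.

0.04767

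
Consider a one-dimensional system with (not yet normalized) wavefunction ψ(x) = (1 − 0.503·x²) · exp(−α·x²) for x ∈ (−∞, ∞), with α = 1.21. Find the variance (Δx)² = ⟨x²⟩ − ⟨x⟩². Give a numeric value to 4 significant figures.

0.1349

Compute ⟨x⟩ and ⟨x²⟩ separately, then (Δx)² = ⟨x²⟩ − ⟨x⟩².
Expand each integrand as polynomial × e^(−2αx²) and use ∫x^(2j)·e^(−2αx²) dx = (2j−1)!!/(4α)^j · √(π/(2α)), odd powers → 0; here √(π/(2α)) = 1.1394.
Normalization: ∫|ψ|² dx = 0.93947.
⟨x⟩ = 0.0000 and ⟨x²⟩ = 0.13492.
(Δx)² = 0.13492 − (0.0000)² = 0.13492.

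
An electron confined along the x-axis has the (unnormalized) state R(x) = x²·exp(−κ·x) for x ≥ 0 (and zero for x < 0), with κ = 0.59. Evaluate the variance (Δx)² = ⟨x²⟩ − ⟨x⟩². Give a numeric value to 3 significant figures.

3.59

Compute ⟨x⟩ and ⟨x²⟩ separately, then (Δx)² = ⟨x²⟩ − ⟨x⟩².
Every integrand reduces to terms xʲ·e^(−2κx) on [0, ∞); use ∫₀^∞ xʲ·e^(−2κx) dx = j!/(2κ)^(j+1).
Normalization: ∫|R|² dx = 10.491.
⟨x⟩ = 4.2373 and ⟨x²⟩ = 21.546.
(Δx)² = 21.546 − (4.2373)² = 3.5909.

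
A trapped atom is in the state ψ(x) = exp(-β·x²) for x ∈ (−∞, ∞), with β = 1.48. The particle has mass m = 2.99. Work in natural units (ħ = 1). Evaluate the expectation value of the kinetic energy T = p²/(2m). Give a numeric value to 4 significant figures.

0.2475

T = −(ħ²/2m) d²/dx², so ⟨T⟩ = −(ħ²/2m) ∫ ψ*·ψ'' dx / ∫|ψ|² dx; with m = 2.99.
Gaussian moments: ∫x^(2j)·e^(−2βx²) dx = (2j−1)!!/(4β)^j · √(π/(2β)), odd powers integrate to 0; here √(π/(2β)) = 1.0302. Derivatives: d/dx e^(−βx²) = −2βx·e^(−βx²), d²/dx² e^(−βx²) = (4β²x² − 2β)·e^(−βx²).
State is unnormalized: ∫|ψ|² dx = 1.0302, and ∫ψ*·(−ħ²/2m · ψ'') dx = 0.25497, so ⟨T⟩ = 0.25497 / 1.0302.
⟨T⟩ = 0.24749.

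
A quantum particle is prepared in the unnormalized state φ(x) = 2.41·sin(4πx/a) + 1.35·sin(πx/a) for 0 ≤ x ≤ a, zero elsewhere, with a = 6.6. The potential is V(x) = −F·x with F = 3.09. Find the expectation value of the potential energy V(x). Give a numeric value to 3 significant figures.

⟨V⟩ = ∫ V(x)·|φ|² dx / ∫|φ|² dx.
On 0 ≤ x ≤ a (j ≠ l): ∫sin²(jπx/a) dx = a/2, ∫sin(jπx/a)·sin(lπx/a) dx = 0; diagonal moments ∫x·sin²(jπx/a) dx = a²/4, ∫x²·sin²(jπx/a) dx = a³·(1/6 − 1/(4j²π²)); cross terms ∫x·sin(jπx/a)·sin(lπx/a) dx = 0 for j + l even and −4jla²/(π²(j² − l²)²) for j + l odd, ∫x²·sin(jπx/a)·sin(lπx/a) dx = (−1)^(j+l)·4jla³/(π²(j² − l²)²); higher powers the same way via product-to-sum and parts.
State is unnormalized: ∫|φ|² dx = 25.181, and ∫φ*·V(x)·φ dx = -250.46, so ⟨V⟩ = -250.46 / 25.181.
⟨V⟩ = -9.9464.

-9.95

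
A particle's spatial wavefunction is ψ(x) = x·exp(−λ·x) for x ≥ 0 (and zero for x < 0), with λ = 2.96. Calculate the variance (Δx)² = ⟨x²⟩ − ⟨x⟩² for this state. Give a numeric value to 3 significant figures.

Compute ⟨x⟩ and ⟨x²⟩ separately, then (Δx)² = ⟨x²⟩ − ⟨x⟩².
Every integrand reduces to terms xʲ·e^(−2λx) on [0, ∞); use ∫₀^∞ xʲ·e^(−2λx) dx = j!/(2λ)^(j+1).
Normalization: ∫|ψ|² dx = 0.0096397.
⟨x⟩ = 0.50676 and ⟨x²⟩ = 0.34240.
(Δx)² = 0.34240 − (0.50676)² = 0.085601.

0.0856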